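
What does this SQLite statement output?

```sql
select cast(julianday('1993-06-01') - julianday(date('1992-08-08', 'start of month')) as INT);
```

`start of month` rewinds 1992-08-08 to 1992-08-01.
30 days remain in August 1992 after the 1st (31 − 1).
Full months from September 1992 through May 1993 contribute their day counts.
Then 1 day into June 1993.
Total: 30 + 30 + 31 + 30 + 31 + 31 + 28 + 31 + 30 + 31 + 1 = 304.

304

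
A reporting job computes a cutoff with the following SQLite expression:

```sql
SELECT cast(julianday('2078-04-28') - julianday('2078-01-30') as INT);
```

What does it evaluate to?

88

1 day remains in January 2078 after the 30th (31 − 30).
February 2078: 28 days.
March 2078: 31 days.
Then 28 days into April 2078.
Total: 1 + 28 + 31 + 28 = 88.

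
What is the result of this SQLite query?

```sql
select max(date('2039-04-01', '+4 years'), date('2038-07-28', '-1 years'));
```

date('2039-04-01', '+4 years') → 2043-04-01.
date('2038-07-28', '-1 years') → 2037-07-28.
Later of the two is 2043-04-01.

2043-04-01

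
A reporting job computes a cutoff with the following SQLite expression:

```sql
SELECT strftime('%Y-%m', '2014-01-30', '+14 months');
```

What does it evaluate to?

2015-03

First apply '+14 months': 2014-01-30 → 2015-03-30.
`%Y-%m` extracts the year-month: 2015-03.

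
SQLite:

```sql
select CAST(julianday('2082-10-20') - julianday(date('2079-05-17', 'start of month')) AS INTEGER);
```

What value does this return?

`start of month` rewinds 2079-05-17 to 2079-05-01.
30 days remain in May 2079 after the 1st (31 − 1).
Full months from June 2079 through September 2082 contribute their day counts.
Then 20 days into October 2082.
Total: 30 + 30 + 31 + 31 + 30 + 31 + 30 + 31 + 31 + 29 + 31 + 30 + 31 + 30 + 31 + 31 + 30 + 31 + 30 + 31 + 31 + 28 + 31 + 30 + 31 + 30 + 31 + 31 + 30 + 31 + 30 + 31 + 31 + 28 + 31 + 30 + 31 + 30 + 31 + 31 + 30 + 20 = 1268.

1268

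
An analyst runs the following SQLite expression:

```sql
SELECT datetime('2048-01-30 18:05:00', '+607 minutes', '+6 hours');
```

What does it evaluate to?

607 minutes = 10h 7m; +607 minutes from 2048-01-30 18:05:00 is 2048-01-31 04:12:00 (crosses midnight).
+6 hours from 2048-01-31 04:12:00 is 2048-01-31 10:12:00.

2048-01-31 10:12:00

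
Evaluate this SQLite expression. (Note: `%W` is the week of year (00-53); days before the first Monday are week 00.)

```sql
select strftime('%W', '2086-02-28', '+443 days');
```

First apply '+443 days': 2086-02-28 → 2087-05-17.
2087-05-17 is a Saturday. SQLite's %W counts Mondays since the year started; the result is 19.

19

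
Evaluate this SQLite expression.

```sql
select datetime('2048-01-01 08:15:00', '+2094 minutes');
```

2094 minutes = 34h 54m; +2094 minutes from 2048-01-01 08:15:00 is 2048-01-02 19:09:00 (crosses midnight).

2048-01-02 19:09:00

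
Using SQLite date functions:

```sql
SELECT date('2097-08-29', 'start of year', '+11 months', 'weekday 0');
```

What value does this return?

`start of year` rewinds 2097-08-29 to 2097-01-01.
Adding +11 months to 2097-01-01 gives 2097-12-01.
`weekday 0` advances to the next Sunday; 2097-12-01 is already a Sunday, so it stays at 2097-12-01.

2097-12-01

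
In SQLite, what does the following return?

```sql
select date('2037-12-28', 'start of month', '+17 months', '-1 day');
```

`start of month` rewinds 2037-12-28 to 2037-12-01.
Adding +17 months to 2037-12-01 gives 2039-05-01.
Going back 1 day from 2039-05-01 reaches 2039-04-30 (last day of April, 30 days).

2039-04-30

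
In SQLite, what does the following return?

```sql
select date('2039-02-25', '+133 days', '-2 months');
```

Applying '+133 days' to 2039-02-25: counting 133 days forward gives 2039-07-08.
Adding -2 months to 2039-07-08 gives 2039-05-08.

2039-05-08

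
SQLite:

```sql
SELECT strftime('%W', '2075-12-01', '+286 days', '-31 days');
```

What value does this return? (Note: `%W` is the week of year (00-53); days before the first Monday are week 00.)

First apply '+286 days', '-31 days': 2075-12-01 → 2076-08-12.
2076-08-12 is a Wednesday. SQLite's %W counts Mondays since the year started; the result is 32.

32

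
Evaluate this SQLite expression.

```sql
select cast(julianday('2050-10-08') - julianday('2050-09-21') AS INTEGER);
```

9 days remain in September 2050 after the 21st (30 − 21).
Then 8 days into October 2050.
Total: 9 + 8 = 17.

17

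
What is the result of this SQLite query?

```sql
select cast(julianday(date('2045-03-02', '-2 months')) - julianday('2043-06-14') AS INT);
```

568

Adding -2 months to 2045-03-02 gives 2045-01-02.
16 days remain in June 2043 after the 14th (30 − 14).
Full months from July 2043 through December 2044 contribute their day counts.
Then 2 days into January 2045.
Total: 16 + 31 + 31 + 30 + 31 + 30 + 31 + 31 + 29 + 31 + 30 + 31 + 30 + 31 + 31 + 30 + 31 + 30 + 31 + 2 = 568.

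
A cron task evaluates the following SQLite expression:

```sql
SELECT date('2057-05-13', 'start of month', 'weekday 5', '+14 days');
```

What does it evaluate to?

2057-05-18

`start of month` rewinds 2057-05-13 to 2057-05-01.
`weekday 5` advances to the next Friday; 2057-05-01 is a Tuesday, so it moves forward to 2057-05-04.
Advancing 14 more days within May lands on 2057-05-18.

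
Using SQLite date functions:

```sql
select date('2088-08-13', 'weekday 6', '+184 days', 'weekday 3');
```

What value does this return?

`weekday 6` advances to the next Saturday; 2088-08-13 is a Friday, so it moves forward to 2088-08-14.
Applying '+184 days' to 2088-08-14: counting 184 days forward gives 2089-02-14.
`weekday 3` advances to the next Wednesday; 2089-02-14 is a Monday, so it moves forward to 2089-02-16.

2089-02-16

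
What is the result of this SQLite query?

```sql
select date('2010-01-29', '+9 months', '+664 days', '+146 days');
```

2013-01-16

Adding +9 months to 2010-01-29 gives 2010-10-29.
Applying '+664 days' to 2010-10-29: counting 664 days forward gives 2012-08-23.
Applying '+146 days' to 2012-08-23: counting 146 days forward gives 2013-01-16.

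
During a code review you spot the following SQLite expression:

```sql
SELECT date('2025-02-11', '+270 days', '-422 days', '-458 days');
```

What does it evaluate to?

2023-06-12

Applying '+270 days' to 2025-02-11: counting 270 days forward gives 2025-11-08.
Applying '-422 days' to 2025-11-08: counting 422 days back gives 2024-09-12.
Applying '-458 days' to 2024-09-12: counting 458 days back gives 2023-06-12.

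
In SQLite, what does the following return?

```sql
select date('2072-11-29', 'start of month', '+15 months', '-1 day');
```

2074-01-31

`start of month` rewinds 2072-11-29 to 2072-11-01.
Adding +15 months to 2072-11-01 gives 2074-02-01.
Going back 1 day from 2074-02-01 reaches 2074-01-31 (last day of January, 31 days).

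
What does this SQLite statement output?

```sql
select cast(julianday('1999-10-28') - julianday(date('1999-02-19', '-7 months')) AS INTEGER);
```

Adding -7 months to 1999-02-19 gives 1998-07-19.
12 days remain in July 1998 after the 19th (31 − 19).
Full months from August 1998 through September 1999 contribute their day counts.
Then 28 days into October 1999.
Total: 12 + 31 + 30 + 31 + 30 + 31 + 31 + 28 + 31 + 30 + 31 + 30 + 31 + 31 + 30 + 28 = 466.

466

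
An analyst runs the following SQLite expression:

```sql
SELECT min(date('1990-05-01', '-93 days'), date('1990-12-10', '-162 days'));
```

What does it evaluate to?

date('1990-05-01', '-93 days') → 1990-01-28.
date('1990-12-10', '-162 days') → 1990-07-01.
Earlier of the two is 1990-01-28.

1990-01-28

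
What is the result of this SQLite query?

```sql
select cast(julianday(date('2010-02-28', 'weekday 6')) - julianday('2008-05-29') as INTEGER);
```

646

`weekday 6` advances to the next Saturday; 2010-02-28 is a Sunday, so it moves forward to 2010-03-06.
2 days remain in May 2008 after the 29th (31 − 29).
Full months from June 2008 through February 2010 contribute their day counts.
Then 6 days into March 2010.
Total: 2 + 30 + 31 + 31 + 30 + 31 + 30 + 31 + 31 + 28 + 31 + 30 + 31 + 30 + 31 + 31 + 30 + 31 + 30 + 31 + 31 + 28 + 6 = 646.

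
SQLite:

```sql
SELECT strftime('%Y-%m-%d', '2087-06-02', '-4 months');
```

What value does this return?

2087-02-02

First apply '-4 months': 2087-06-02 → 2087-02-02.
`%Y-%m-%d` extracts the ISO date: 2087-02-02.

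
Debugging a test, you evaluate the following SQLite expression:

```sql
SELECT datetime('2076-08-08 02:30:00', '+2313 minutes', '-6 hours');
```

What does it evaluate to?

2313 minutes = 38h 33m; +2313 minutes from 2076-08-08 02:30:00 is 2076-08-09 17:03:00 (crosses midnight).
-6 hours from 2076-08-09 17:03:00 is 2076-08-09 11:03:00.

2076-08-09 11:03:00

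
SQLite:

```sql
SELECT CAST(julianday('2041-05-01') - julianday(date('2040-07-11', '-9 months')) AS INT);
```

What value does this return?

Adding -9 months to 2040-07-11 gives 2039-10-11.
20 days remain in October 2039 after the 11th (31 − 11).
Full months from November 2039 through April 2041 contribute their day counts.
Then 1 day into May 2041.
Total: 20 + 30 + 31 + 31 + 29 + 31 + 30 + 31 + 30 + 31 + 31 + 30 + 31 + 30 + 31 + 31 + 28 + 31 + 30 + 1 = 568.

568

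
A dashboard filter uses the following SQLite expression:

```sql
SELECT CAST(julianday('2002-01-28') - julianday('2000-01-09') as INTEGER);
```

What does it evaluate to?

750

22 days remain in January 2000 after the 9th (31 − 9).
Full months from February 2000 through December 2001 contribute their day counts.
Then 28 days into January 2002.
Total: 22 + 29 + 31 + 30 + 31 + 30 + 31 + 31 + 30 + 31 + 30 + 31 + 31 + 28 + 31 + 30 + 31 + 30 + 31 + 31 + 30 + 31 + 30 + 31 + 28 = 750.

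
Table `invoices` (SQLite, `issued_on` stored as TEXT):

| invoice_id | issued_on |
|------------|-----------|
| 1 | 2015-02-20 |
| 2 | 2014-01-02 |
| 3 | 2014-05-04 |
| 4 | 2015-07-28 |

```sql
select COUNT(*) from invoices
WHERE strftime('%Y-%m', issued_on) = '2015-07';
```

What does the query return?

Rows with year-month 2015-07: 2015-07-28 → 1.

1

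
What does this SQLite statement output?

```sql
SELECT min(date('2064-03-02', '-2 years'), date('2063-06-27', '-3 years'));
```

2060-06-27

date('2064-03-02', '-2 years') → 2062-03-02.
date('2063-06-27', '-3 years') → 2060-06-27.
Earlier of the two is 2060-06-27.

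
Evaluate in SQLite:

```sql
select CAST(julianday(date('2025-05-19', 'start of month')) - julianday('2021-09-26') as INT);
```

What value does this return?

1313

`start of month` rewinds 2025-05-19 to 2025-05-01.
4 days remain in September 2021 after the 26th (30 − 26).
Full months from October 2021 through April 2025 contribute their day counts.
Then 1 day into May 2025.
Total: 4 + 31 + 30 + 31 + 31 + 28 + 31 + 30 + 31 + 30 + 31 + 31 + 30 + 31 + 30 + 31 + 31 + 28 + 31 + 30 + 31 + 30 + 31 + 31 + 30 + 31 + 30 + 31 + 31 + 29 + 31 + 30 + 31 + 30 + 31 + 31 + 30 + 31 + 30 + 31 + 31 + 28 + 31 + 30 + 1 = 1313.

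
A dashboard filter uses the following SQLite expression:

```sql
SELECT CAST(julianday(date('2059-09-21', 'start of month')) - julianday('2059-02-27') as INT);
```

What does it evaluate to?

186

`start of month` rewinds 2059-09-21 to 2059-09-01.
1 day remains in February 2059 after the 27th (28 − 27).
Full months from March 2059 through August 2059 contribute their day counts.
Then 1 day into September 2059.
Total: 1 + 31 + 30 + 31 + 30 + 31 + 31 + 1 = 186.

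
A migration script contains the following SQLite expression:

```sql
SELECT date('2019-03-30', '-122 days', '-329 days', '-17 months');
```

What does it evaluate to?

2016-08-03

Applying '-122 days' to 2019-03-30: counting 122 days back gives 2018-11-28.
Applying '-329 days' to 2018-11-28: counting 329 days back gives 2018-01-03.
Adding -17 months to 2018-01-03 gives 2016-08-03.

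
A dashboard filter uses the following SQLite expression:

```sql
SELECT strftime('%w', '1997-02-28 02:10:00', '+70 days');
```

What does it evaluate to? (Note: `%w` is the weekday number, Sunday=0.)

5

First apply '+70 days': 1997-02-28 02:10:00 → 1997-05-09 02:10:00.
1997-05-09 is a Friday; with Sunday=0 that is 5.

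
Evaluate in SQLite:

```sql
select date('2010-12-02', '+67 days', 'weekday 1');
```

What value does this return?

Applying '+67 days' to 2010-12-02: counting 67 days forward gives 2011-02-07.
`weekday 1` advances to the next Monday; 2011-02-07 is already a Monday, so it stays at 2011-02-07.

2011-02-07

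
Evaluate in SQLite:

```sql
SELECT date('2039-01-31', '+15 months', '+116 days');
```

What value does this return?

Adding +15 months to 2039-01-31 targets 2040-04-31. April 2040 has only 30 days, so SQLite normalizes the 1-day overflow forward to 2040-05-01.
Applying '+116 days' to 2040-05-01: counting 116 days forward gives 2040-08-25.

2040-08-25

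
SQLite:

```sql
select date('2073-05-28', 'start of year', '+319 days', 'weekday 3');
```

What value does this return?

`start of year` rewinds 2073-05-28 to 2073-01-01.
Applying '+319 days' to 2073-01-01: counting 319 days forward gives 2073-11-16.
`weekday 3` advances to the next Wednesday; 2073-11-16 is a Thursday, so it moves forward to 2073-11-22.

2073-11-22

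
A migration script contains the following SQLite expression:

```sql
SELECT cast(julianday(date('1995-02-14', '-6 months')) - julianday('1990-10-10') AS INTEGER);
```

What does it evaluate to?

Adding -6 months to 1995-02-14 gives 1994-08-14.
21 days remain in October 1990 after the 10th (31 − 10).
Full months from November 1990 through July 1994 contribute their day counts.
Then 14 days into August 1994.
Total: 21 + 30 + 31 + 31 + 28 + 31 + 30 + 31 + 30 + 31 + 31 + 30 + 31 + 30 + 31 + 31 + 29 + 31 + 30 + 31 + 30 + 31 + 31 + 30 + 31 + 30 + 31 + 31 + 28 + 31 + 30 + 31 + 30 + 31 + 31 + 30 + 31 + 30 + 31 + 31 + 28 + 31 + 30 + 31 + 30 + 31 + 14 = 1404.

1404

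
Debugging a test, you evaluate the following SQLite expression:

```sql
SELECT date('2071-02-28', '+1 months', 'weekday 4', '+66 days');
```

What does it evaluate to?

Adding +1 month to 2071-02-28 gives 2071-03-28.
`weekday 4` advances to the next Thursday; 2071-03-28 is a Saturday, so it moves forward to 2071-04-02.
Applying '+66 days' to 2071-04-02: counting 66 days forward gives 2071-06-07.

2071-06-07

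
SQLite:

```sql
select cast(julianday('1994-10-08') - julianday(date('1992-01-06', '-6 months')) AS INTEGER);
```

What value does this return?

Adding -6 months to 1992-01-06 gives 1991-07-06.
25 days remain in July 1991 after the 6th (31 − 6).
Full months from August 1991 through September 1994 contribute their day counts.
Then 8 days into October 1994.
Total: 25 + 31 + 30 + 31 + 30 + 31 + 31 + 29 + 31 + 30 + 31 + 30 + 31 + 31 + 30 + 31 + 30 + 31 + 31 + 28 + 31 + 30 + 31 + 30 + 31 + 31 + 30 + 31 + 30 + 31 + 31 + 28 + 31 + 30 + 31 + 30 + 31 + 31 + 30 + 8 = 1190.

1190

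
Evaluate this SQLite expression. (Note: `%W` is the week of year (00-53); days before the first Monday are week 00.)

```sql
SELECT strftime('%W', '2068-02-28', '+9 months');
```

48

First apply '+9 months': 2068-02-28 → 2068-11-28.
2068-11-28 is a Wednesday. SQLite's %W counts Mondays since the year started; the result is 48.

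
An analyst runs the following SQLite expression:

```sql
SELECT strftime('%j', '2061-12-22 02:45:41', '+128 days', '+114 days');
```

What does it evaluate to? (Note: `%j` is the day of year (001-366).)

First apply '+128 days', '+114 days': 2061-12-22 02:45:41 → 2062-08-21 02:45:41.
Day-of-year for 2062-08-21: days since 2062-01-01 inclusive = 233, zero-padded to 233.

233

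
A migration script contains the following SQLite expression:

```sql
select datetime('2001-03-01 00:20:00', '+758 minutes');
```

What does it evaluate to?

2001-03-01 12:58:00

758 minutes = 12h 38m; +758 minutes from 2001-03-01 00:20:00 is 2001-03-01 12:58:00.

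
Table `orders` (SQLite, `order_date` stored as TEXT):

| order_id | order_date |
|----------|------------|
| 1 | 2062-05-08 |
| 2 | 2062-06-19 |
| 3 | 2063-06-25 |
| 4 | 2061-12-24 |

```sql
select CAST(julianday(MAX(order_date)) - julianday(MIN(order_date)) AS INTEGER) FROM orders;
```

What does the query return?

MIN = 2061-12-24, MAX = 2063-06-25.
7 days remain in December 2061 after the 24th (31 − 24).
Full months from January 2062 through May 2063 contribute their day counts.
Then 25 days into June 2063.
Total: 7 + 31 + 28 + 31 + 30 + 31 + 30 + 31 + 31 + 30 + 31 + 30 + 31 + 31 + 28 + 31 + 30 + 31 + 25 = 548.

548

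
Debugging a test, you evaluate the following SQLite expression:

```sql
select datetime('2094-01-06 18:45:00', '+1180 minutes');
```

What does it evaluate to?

1180 minutes = 19h 40m; +1180 minutes from 2094-01-06 18:45:00 is 2094-01-07 14:25:00 (crosses midnight).

2094-01-07 14:25:00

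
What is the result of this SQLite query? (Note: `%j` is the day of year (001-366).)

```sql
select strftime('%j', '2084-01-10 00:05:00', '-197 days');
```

First apply '-197 days': 2084-01-10 00:05:00 → 2083-06-27 00:05:00.
Day-of-year for 2083-06-27: days since 2083-01-01 inclusive = 178, zero-padded to 178.

178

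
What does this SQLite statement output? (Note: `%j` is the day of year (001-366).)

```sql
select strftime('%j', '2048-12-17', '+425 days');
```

046

First apply '+425 days': 2048-12-17 → 2050-02-15.
Day-of-year for 2050-02-15: days since 2050-01-01 inclusive = 46, zero-padded to 046.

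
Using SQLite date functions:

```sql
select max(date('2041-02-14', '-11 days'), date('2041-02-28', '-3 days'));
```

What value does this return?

2041-02-25

date('2041-02-14', '-11 days') → 2041-02-03.
date('2041-02-28', '-3 days') → 2041-02-25.
Later of the two is 2041-02-25.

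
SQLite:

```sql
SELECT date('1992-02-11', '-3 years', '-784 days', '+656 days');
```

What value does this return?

1988-10-06

Adding -3 years to 1992-02-11 gives 1989-02-11.
Applying '-784 days' to 1989-02-11: counting 784 days back gives 1986-12-20.
Applying '+656 days' to 1986-12-20: counting 656 days forward gives 1988-10-06.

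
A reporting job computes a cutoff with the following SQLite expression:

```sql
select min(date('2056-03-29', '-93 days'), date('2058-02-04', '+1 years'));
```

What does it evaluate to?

date('2056-03-29', '-93 days') → 2055-12-27.
date('2058-02-04', '+1 years') → 2059-02-04.
Earlier of the two is 2055-12-27.

2055-12-27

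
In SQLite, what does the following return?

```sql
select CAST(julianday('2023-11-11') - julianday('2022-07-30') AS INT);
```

1 day remains in July 2022 after the 30th (31 − 30).
Full months from August 2022 through October 2023 contribute their day counts.
Then 11 days into November 2023.
Total: 1 + 31 + 30 + 31 + 30 + 31 + 31 + 28 + 31 + 30 + 31 + 30 + 31 + 31 + 30 + 31 + 11 = 469.

469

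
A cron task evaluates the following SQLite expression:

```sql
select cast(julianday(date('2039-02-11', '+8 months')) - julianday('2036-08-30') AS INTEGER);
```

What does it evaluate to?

1137

Adding +8 months to 2039-02-11 gives 2039-10-11.
1 day remains in August 2036 after the 30th (31 − 30).
Full months from September 2036 through September 2039 contribute their day counts.
Then 11 days into October 2039.
Total: 1 + 30 + 31 + 30 + 31 + 31 + 28 + 31 + 30 + 31 + 30 + 31 + 31 + 30 + 31 + 30 + 31 + 31 + 28 + 31 + 30 + 31 + 30 + 31 + 31 + 30 + 31 + 30 + 31 + 31 + 28 + 31 + 30 + 31 + 30 + 31 + 31 + 30 + 11 = 1137.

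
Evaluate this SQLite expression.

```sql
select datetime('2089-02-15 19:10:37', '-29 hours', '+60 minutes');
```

2089-02-14 15:10:37

-29 hours from 2089-02-15 19:10:37 is 2089-02-14 14:10:37 (crosses midnight).
60 minutes = 1h 0m; +60 minutes from 2089-02-14 14:10:37 is 2089-02-14 15:10:37.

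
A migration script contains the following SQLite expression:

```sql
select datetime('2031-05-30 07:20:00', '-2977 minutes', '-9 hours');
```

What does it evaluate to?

2977 minutes = 49h 37m; -2977 minutes from 2031-05-30 07:20:00 is 2031-05-28 05:43:00 (crosses midnight).
-9 hours from 2031-05-28 05:43:00 is 2031-05-27 20:43:00 (crosses midnight).

2031-05-27 20:43:00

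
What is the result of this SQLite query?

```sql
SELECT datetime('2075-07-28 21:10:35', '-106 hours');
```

-106 hours from 2075-07-28 21:10:35 is 2075-07-24 11:10:35 (crosses midnight).

2075-07-24 11:10:35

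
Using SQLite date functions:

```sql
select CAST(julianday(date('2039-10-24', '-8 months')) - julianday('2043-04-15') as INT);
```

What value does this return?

Adding -8 months to 2039-10-24 gives 2039-02-24.
4 days remain in February 2039 after the 24th (28 − 24).
Full months from March 2039 through March 2043 contribute their day counts.
Then 15 days into April 2043.
Total: 4 + 31 + 30 + 31 + 30 + 31 + 31 + 30 + 31 + 30 + 31 + 31 + 29 + 31 + 30 + 31 + 30 + 31 + 31 + 30 + 31 + 30 + 31 + 31 + 28 + 31 + 30 + 31 + 30 + 31 + 31 + 30 + 31 + 30 + 31 + 31 + 28 + 31 + 30 + 31 + 30 + 31 + 31 + 30 + 31 + 30 + 31 + 31 + 28 + 31 + 15 = 1511.
The subtraction is earlier − later, so the result is −1511 → -1511.

-1511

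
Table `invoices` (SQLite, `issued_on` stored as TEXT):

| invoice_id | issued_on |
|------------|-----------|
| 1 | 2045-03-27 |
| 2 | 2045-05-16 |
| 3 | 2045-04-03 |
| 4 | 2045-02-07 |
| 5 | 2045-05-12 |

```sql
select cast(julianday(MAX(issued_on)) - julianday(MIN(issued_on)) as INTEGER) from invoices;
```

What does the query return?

MIN = 2045-02-07, MAX = 2045-05-16.
21 days remain in February 2045 after the 7th (28 − 7).
March 2045: 31 days.
April 2045: 30 days.
Then 16 days into May 2045.
Total: 21 + 31 + 30 + 16 = 98.

98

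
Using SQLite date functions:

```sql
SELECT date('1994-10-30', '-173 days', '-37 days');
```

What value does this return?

Applying '-173 days' to 1994-10-30: counting 173 days back gives 1994-05-10.
Going back 10 days from 1994-05-10 reaches 1994-04-30 (last day of April, 30 days).
Going back 27 days within April lands on 1994-04-03.

1994-04-03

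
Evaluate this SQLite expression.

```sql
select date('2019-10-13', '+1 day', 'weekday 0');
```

2019-10-20

Advancing 1 more day within October lands on 2019-10-14.
`weekday 0` advances to the next Sunday; 2019-10-14 is a Monday, so it moves forward to 2019-10-20.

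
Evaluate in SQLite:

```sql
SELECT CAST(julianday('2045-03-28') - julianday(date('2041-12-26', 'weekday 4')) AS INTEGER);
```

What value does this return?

1188

`weekday 4` advances to the next Thursday; 2041-12-26 is already a Thursday, so it stays at 2041-12-26.
5 days remain in December 2041 after the 26th (31 − 26).
Full months from January 2042 through February 2045 contribute their day counts.
Then 28 days into March 2045.
Total: 5 + 31 + 28 + 31 + 30 + 31 + 30 + 31 + 31 + 30 + 31 + 30 + 31 + 31 + 28 + 31 + 30 + 31 + 30 + 31 + 31 + 30 + 31 + 30 + 31 + 31 + 29 + 31 + 30 + 31 + 30 + 31 + 31 + 30 + 31 + 30 + 31 + 31 + 28 + 28 = 1188.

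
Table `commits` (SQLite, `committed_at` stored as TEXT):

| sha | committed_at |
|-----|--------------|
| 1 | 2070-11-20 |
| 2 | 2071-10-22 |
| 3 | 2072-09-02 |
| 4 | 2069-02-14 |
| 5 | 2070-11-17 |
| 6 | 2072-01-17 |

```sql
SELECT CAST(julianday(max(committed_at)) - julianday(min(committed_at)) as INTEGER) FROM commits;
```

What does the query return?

1296

MIN = 2069-02-14, MAX = 2072-09-02.
14 days remain in February 2069 after the 14th (28 − 14).
Full months from March 2069 through August 2072 contribute their day counts.
Then 2 days into September 2072.
Total: 14 + 31 + 30 + 31 + 30 + 31 + 31 + 30 + 31 + 30 + 31 + 31 + 28 + 31 + 30 + 31 + 30 + 31 + 31 + 30 + 31 + 30 + 31 + 31 + 28 + 31 + 30 + 31 + 30 + 31 + 31 + 30 + 31 + 30 + 31 + 31 + 29 + 31 + 30 + 31 + 30 + 31 + 31 + 2 = 1296.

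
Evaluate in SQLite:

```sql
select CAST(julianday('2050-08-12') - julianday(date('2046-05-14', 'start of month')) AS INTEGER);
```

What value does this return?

`start of month` rewinds 2046-05-14 to 2046-05-01.
30 days remain in May 2046 after the 1st (31 − 1).
Full months from June 2046 through July 2050 contribute their day counts.
Then 12 days into August 2050.
Total: 30 + 30 + 31 + 31 + 30 + 31 + 30 + 31 + 31 + 28 + 31 + 30 + 31 + 30 + 31 + 31 + 30 + 31 + 30 + 31 + 31 + 29 + 31 + 30 + 31 + 30 + 31 + 31 + 30 + 31 + 30 + 31 + 31 + 28 + 31 + 30 + 31 + 30 + 31 + 31 + 30 + 31 + 30 + 31 + 31 + 28 + 31 + 30 + 31 + 30 + 31 + 12 = 1564.

1564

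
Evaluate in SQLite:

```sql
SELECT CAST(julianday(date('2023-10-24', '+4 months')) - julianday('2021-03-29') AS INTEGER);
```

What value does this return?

Adding +4 months to 2023-10-24 gives 2024-02-24.
2 days remain in March 2021 after the 29th (31 − 29).
Full months from April 2021 through January 2024 contribute their day counts.
Then 24 days into February 2024.
Total: 2 + 30 + 31 + 30 + 31 + 31 + 30 + 31 + 30 + 31 + 31 + 28 + 31 + 30 + 31 + 30 + 31 + 31 + 30 + 31 + 30 + 31 + 31 + 28 + 31 + 30 + 31 + 30 + 31 + 31 + 30 + 31 + 30 + 31 + 31 + 24 = 1062.

1062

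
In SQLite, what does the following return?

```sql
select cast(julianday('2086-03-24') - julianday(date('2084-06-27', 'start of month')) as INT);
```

`start of month` rewinds 2084-06-27 to 2084-06-01.
29 days remain in June 2084 after the 1st (30 − 1).
Full months from July 2084 through February 2086 contribute their day counts.
Then 24 days into March 2086.
Total: 29 + 31 + 31 + 30 + 31 + 30 + 31 + 31 + 28 + 31 + 30 + 31 + 30 + 31 + 31 + 30 + 31 + 30 + 31 + 31 + 28 + 24 = 661.

661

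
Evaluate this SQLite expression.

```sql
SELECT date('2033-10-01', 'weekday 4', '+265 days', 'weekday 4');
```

2034-06-29

`weekday 4` advances to the next Thursday; 2033-10-01 is a Saturday, so it moves forward to 2033-10-06.
Applying '+265 days' to 2033-10-06: counting 265 days forward gives 2034-06-28.
`weekday 4` advances to the next Thursday; 2034-06-28 is a Wednesday, so it moves forward to 2034-06-29.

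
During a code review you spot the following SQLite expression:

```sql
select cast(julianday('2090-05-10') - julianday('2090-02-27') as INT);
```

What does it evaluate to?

1 day remains in February 2090 after the 27th (28 − 27).
March 2090: 31 days.
April 2090: 30 days.
Then 10 days into May 2090.
Total: 1 + 31 + 30 + 10 = 72.

72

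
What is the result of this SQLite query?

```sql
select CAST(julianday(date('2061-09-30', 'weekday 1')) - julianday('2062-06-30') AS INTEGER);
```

-270

`weekday 1` advances to the next Monday; 2061-09-30 is a Friday, so it moves forward to 2061-10-03.
28 days remain in October 2061 after the 3rd (31 − 3).
Full months from November 2061 through May 2062 contribute their day counts.
Then 30 days into June 2062.
Total: 28 + 30 + 31 + 31 + 28 + 31 + 30 + 31 + 30 = 270.
The subtraction is earlier − later, so the result is −270 → -270.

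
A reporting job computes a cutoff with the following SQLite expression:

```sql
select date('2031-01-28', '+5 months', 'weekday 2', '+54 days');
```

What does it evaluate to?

2031-08-24

Adding +5 months to 2031-01-28 gives 2031-06-28.
`weekday 2` advances to the next Tuesday; 2031-06-28 is a Saturday, so it moves forward to 2031-07-01.
Applying '+54 days' to 2031-07-01: counting 54 days forward gives 2031-08-24.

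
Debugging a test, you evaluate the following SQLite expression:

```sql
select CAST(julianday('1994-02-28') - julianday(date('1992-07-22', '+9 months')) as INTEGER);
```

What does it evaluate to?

Adding +9 months to 1992-07-22 gives 1993-04-22.
8 days remain in April 1993 after the 22nd (30 − 22).
Full months from May 1993 through January 1994 contribute their day counts.
Then 28 days into February 1994.
Total: 8 + 31 + 30 + 31 + 31 + 30 + 31 + 30 + 31 + 31 + 28 = 312.

312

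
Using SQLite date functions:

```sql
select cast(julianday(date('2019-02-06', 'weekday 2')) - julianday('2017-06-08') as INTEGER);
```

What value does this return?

614

`weekday 2` advances to the next Tuesday; 2019-02-06 is a Wednesday, so it moves forward to 2019-02-12.
22 days remain in June 2017 after the 8th (30 − 8).
Full months from July 2017 through January 2019 contribute their day counts.
Then 12 days into February 2019.
Total: 22 + 31 + 31 + 30 + 31 + 30 + 31 + 31 + 28 + 31 + 30 + 31 + 30 + 31 + 31 + 30 + 31 + 30 + 31 + 31 + 12 = 614.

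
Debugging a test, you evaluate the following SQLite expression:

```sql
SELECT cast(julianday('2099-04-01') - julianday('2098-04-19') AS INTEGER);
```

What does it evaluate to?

11 days remain in April 2098 after the 19th (30 − 19).
Full months from May 2098 through March 2099 contribute their day counts.
Then 1 day into April 2099.
Total: 11 + 31 + 30 + 31 + 31 + 30 + 31 + 30 + 31 + 31 + 28 + 31 + 1 = 347.

347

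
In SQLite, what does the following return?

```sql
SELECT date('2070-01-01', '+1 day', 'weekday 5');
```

Advancing 1 more day within January lands on 2070-01-02.
`weekday 5` advances to the next Friday; 2070-01-02 is a Thursday, so it moves forward to 2070-01-03.

2070-01-03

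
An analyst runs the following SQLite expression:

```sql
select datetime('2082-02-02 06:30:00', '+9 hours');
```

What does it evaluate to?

+9 hours from 2082-02-02 06:30:00 is 2082-02-02 15:30:00.

2082-02-02 15:30:00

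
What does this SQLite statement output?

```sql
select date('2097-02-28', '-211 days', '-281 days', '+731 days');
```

2097-10-25

Applying '-211 days' to 2097-02-28: counting 211 days back gives 2096-08-01.
Applying '-281 days' to 2096-08-01: counting 281 days back gives 2095-10-25.
Applying '+731 days' to 2095-10-25: counting 731 days forward gives 2097-10-25.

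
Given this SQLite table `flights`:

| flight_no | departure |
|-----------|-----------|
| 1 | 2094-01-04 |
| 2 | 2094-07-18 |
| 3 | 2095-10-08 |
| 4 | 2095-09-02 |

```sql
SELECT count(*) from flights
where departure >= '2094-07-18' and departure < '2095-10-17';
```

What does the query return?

Rows in [2094-07-18, 2095-10-17): 2094-07-18, 2095-10-08, 2095-09-02 → 3 rows.

3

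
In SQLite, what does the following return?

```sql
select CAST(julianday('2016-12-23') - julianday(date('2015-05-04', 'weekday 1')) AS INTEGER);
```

`weekday 1` advances to the next Monday; 2015-05-04 is already a Monday, so it stays at 2015-05-04.
27 days remain in May 2015 after the 4th (31 − 4).
Full months from June 2015 through November 2016 contribute their day counts.
Then 23 days into December 2016.
Total: 27 + 30 + 31 + 31 + 30 + 31 + 30 + 31 + 31 + 29 + 31 + 30 + 31 + 30 + 31 + 31 + 30 + 31 + 30 + 23 = 599.

599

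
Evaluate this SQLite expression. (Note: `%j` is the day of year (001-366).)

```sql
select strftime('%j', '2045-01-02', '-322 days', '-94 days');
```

317

First apply '-322 days', '-94 days': 2045-01-02 → 2043-11-13.
Day-of-year for 2043-11-13: days since 2043-01-01 inclusive = 317, zero-padded to 317.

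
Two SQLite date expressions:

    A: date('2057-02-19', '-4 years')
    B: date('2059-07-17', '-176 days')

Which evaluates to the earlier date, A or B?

A = 2053-02-19.
B = 2059-01-22.
A is earlier.

A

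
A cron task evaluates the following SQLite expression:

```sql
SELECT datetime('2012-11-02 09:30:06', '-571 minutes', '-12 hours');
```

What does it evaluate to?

571 minutes = 9h 31m; -571 minutes from 2012-11-02 09:30:06 is 2012-11-01 23:59:06 (crosses midnight).
-12 hours from 2012-11-01 23:59:06 is 2012-11-01 11:59:06.

2012-11-01 11:59:06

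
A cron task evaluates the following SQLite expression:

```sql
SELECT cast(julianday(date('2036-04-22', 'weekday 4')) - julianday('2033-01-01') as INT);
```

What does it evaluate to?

1209

`weekday 4` advances to the next Thursday; 2036-04-22 is a Tuesday, so it moves forward to 2036-04-24.
30 days remain in January 2033 after the 1st (31 − 1).
Full months from February 2033 through March 2036 contribute their day counts.
Then 24 days into April 2036.
Total: 30 + 28 + 31 + 30 + 31 + 30 + 31 + 31 + 30 + 31 + 30 + 31 + 31 + 28 + 31 + 30 + 31 + 30 + 31 + 31 + 30 + 31 + 30 + 31 + 31 + 28 + 31 + 30 + 31 + 30 + 31 + 31 + 30 + 31 + 30 + 31 + 31 + 29 + 31 + 24 = 1209.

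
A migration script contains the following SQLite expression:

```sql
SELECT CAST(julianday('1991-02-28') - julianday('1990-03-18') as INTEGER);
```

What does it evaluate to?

13 days remain in March 1990 after the 18th (31 − 18).
Full months from April 1990 through January 1991 contribute their day counts.
Then 28 days into February 1991.
Total: 13 + 30 + 31 + 30 + 31 + 31 + 30 + 31 + 30 + 31 + 31 + 28 = 347.

347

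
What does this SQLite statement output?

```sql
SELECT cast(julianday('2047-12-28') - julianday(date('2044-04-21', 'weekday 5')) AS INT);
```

`weekday 5` advances to the next Friday; 2044-04-21 is a Thursday, so it moves forward to 2044-04-22.
8 days remain in April 2044 after the 22nd (30 − 22).
Full months from May 2044 through November 2047 contribute their day counts.
Then 28 days into December 2047.
Total: 8 + 31 + 30 + 31 + 31 + 30 + 31 + 30 + 31 + 31 + 28 + 31 + 30 + 31 + 30 + 31 + 31 + 30 + 31 + 30 + 31 + 31 + 28 + 31 + 30 + 31 + 30 + 31 + 31 + 30 + 31 + 30 + 31 + 31 + 28 + 31 + 30 + 31 + 30 + 31 + 31 + 30 + 31 + 30 + 28 = 1345.

1345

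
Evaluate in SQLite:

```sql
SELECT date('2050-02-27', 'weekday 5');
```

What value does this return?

2050-03-04

`weekday 5` advances to the next Friday; 2050-02-27 is a Sunday, so it moves forward to 2050-03-04.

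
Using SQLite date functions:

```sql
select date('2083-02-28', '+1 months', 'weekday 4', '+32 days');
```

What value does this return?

Adding +1 month to 2083-02-28 gives 2083-03-28.
`weekday 4` advances to the next Thursday; 2083-03-28 is a Sunday, so it moves forward to 2083-04-01.
April 2083 has 30 days; 29 remain after the 1st, so 30 days reach 2083-05-01.
Advancing 2 more days within May lands on 2083-05-03.

2083-05-03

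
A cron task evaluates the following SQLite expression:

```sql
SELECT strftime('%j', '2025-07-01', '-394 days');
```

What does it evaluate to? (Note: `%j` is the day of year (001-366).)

154

First apply '-394 days': 2025-07-01 → 2024-06-02.
Day-of-year for 2024-06-02: days since 2024-01-01 inclusive = 154, zero-padded to 154.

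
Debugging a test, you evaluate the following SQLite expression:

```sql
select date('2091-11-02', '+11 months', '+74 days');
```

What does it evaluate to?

Adding +11 months to 2091-11-02 gives 2092-10-02.
Applying '+74 days' to 2092-10-02: counting 74 days forward gives 2092-12-15.

2092-12-15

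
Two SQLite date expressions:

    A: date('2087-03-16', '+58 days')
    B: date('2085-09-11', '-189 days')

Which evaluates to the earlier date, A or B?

A = 2087-05-13.
B = 2085-03-06.
B is earlier.

B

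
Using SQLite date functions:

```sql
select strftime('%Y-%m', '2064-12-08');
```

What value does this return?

`%Y-%m` extracts the year-month: 2064-12.

2064-12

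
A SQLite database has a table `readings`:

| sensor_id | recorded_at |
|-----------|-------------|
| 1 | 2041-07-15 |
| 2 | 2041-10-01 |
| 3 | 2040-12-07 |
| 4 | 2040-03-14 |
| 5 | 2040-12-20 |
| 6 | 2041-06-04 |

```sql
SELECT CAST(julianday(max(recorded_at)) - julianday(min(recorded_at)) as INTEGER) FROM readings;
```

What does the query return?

566

MIN = 2040-03-14, MAX = 2041-10-01.
17 days remain in March 2040 after the 14th (31 − 14).
Full months from April 2040 through September 2041 contribute their day counts.
Then 1 day into October 2041.
Total: 17 + 30 + 31 + 30 + 31 + 31 + 30 + 31 + 30 + 31 + 31 + 28 + 31 + 30 + 31 + 30 + 31 + 31 + 30 + 1 = 566.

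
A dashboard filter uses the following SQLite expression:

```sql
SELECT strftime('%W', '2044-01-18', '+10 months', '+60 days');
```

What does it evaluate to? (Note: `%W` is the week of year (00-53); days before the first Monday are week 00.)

First apply '+10 months', '+60 days': 2044-01-18 → 2045-01-17.
2045-01-17 is a Tuesday. SQLite's %W counts Mondays since the year started; the result is 03.

03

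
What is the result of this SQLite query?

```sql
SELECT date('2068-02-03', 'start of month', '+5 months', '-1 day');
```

2068-06-30

`start of month` rewinds 2068-02-03 to 2068-02-01.
Adding +5 months to 2068-02-01 gives 2068-07-01.
Going back 1 day from 2068-07-01 reaches 2068-06-30 (last day of June, 30 days).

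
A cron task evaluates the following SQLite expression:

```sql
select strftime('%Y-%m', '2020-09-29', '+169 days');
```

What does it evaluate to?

First apply '+169 days': 2020-09-29 → 2021-03-17.
`%Y-%m` extracts the year-month: 2021-03.

2021-03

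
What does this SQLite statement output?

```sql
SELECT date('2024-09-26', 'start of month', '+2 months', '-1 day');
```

2024-10-31

`start of month` rewinds 2024-09-26 to 2024-09-01.
Adding +2 months to 2024-09-01 gives 2024-11-01.
Going back 1 day from 2024-11-01 reaches 2024-10-31 (last day of October, 31 days).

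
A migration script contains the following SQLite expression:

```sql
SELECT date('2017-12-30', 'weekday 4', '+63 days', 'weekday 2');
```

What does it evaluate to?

`weekday 4` advances to the next Thursday; 2017-12-30 is a Saturday, so it moves forward to 2018-01-04.
Applying '+63 days' to 2018-01-04: counting 63 days forward gives 2018-03-08.
`weekday 2` advances to the next Tuesday; 2018-03-08 is a Thursday, so it moves forward to 2018-03-13.

2018-03-13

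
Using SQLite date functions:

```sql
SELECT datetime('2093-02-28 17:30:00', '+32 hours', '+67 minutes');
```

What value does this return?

+32 hours from 2093-02-28 17:30:00 is 2093-03-02 01:30:00 (crosses midnight).
67 minutes = 1h 7m; +67 minutes from 2093-03-02 01:30:00 is 2093-03-02 02:37:00.

2093-03-02 02:37:00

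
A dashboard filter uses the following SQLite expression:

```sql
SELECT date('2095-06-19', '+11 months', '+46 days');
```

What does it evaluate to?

2096-07-04

Adding +11 months to 2095-06-19 gives 2096-05-19.
Applying '+46 days' to 2096-05-19: counting 46 days forward gives 2096-07-04.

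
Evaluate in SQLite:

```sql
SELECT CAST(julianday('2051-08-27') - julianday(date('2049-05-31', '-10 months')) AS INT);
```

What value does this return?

Adding -10 months to 2049-05-31 gives 2048-07-31.
0 days remain in July 2048 after the 31st (31 − 31).
Full months from August 2048 through July 2051 contribute their day counts.
Then 27 days into August 2051.
Total: 0 + 31 + 30 + 31 + 30 + 31 + 31 + 28 + 31 + 30 + 31 + 30 + 31 + 31 + 30 + 31 + 30 + 31 + 31 + 28 + 31 + 30 + 31 + 30 + 31 + 31 + 30 + 31 + 30 + 31 + 31 + 28 + 31 + 30 + 31 + 30 + 31 + 27 = 1122.

1122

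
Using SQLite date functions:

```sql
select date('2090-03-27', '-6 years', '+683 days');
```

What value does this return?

Adding -6 years to 2090-03-27 gives 2084-03-27.
Applying '+683 days' to 2084-03-27: counting 683 days forward gives 2086-02-08.

2086-02-08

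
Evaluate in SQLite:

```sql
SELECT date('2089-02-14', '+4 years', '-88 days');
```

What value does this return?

Adding +4 years to 2089-02-14 gives 2093-02-14.
Applying '-88 days' to 2093-02-14: counting 88 days back gives 2092-11-18.

2092-11-18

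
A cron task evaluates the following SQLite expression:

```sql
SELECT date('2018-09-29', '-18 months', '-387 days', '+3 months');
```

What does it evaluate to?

Adding -18 months to 2018-09-29 gives 2017-03-29.
Applying '-387 days' to 2017-03-29: counting 387 days back gives 2016-03-07.
Adding +3 months to 2016-03-07 gives 2016-06-07.

2016-06-07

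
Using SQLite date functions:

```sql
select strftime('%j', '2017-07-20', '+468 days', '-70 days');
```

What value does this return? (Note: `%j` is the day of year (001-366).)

First apply '+468 days', '-70 days': 2017-07-20 → 2018-08-22.
Day-of-year for 2018-08-22: days since 2018-01-01 inclusive = 234, zero-padded to 234.

234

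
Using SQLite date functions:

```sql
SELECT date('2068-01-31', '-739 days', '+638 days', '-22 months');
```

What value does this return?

2065-12-22

Applying '-739 days' to 2068-01-31: counting 739 days back gives 2066-01-22.
Applying '+638 days' to 2066-01-22: counting 638 days forward gives 2067-10-22.
Adding -22 months to 2067-10-22 gives 2065-12-22.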